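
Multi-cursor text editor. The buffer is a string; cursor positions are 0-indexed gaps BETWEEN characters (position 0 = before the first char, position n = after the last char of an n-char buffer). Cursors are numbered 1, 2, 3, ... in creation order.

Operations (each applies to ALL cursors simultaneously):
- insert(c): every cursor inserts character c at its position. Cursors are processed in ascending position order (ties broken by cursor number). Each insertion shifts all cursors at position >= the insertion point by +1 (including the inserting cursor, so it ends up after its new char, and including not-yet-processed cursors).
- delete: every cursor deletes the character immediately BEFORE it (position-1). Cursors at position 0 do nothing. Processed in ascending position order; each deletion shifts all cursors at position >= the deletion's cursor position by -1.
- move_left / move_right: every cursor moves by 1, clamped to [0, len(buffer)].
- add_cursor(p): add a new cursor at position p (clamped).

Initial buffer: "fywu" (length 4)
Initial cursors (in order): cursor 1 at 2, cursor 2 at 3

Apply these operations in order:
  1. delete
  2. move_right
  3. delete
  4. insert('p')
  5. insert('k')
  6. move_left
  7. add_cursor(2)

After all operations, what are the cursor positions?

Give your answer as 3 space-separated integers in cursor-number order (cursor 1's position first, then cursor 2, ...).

After op 1 (delete): buffer="fu" (len 2), cursors c1@1 c2@1, authorship ..
After op 2 (move_right): buffer="fu" (len 2), cursors c1@2 c2@2, authorship ..
After op 3 (delete): buffer="" (len 0), cursors c1@0 c2@0, authorship 
After op 4 (insert('p')): buffer="pp" (len 2), cursors c1@2 c2@2, authorship 12
After op 5 (insert('k')): buffer="ppkk" (len 4), cursors c1@4 c2@4, authorship 1212
After op 6 (move_left): buffer="ppkk" (len 4), cursors c1@3 c2@3, authorship 1212
After op 7 (add_cursor(2)): buffer="ppkk" (len 4), cursors c3@2 c1@3 c2@3, authorship 1212

Answer: 3 3 2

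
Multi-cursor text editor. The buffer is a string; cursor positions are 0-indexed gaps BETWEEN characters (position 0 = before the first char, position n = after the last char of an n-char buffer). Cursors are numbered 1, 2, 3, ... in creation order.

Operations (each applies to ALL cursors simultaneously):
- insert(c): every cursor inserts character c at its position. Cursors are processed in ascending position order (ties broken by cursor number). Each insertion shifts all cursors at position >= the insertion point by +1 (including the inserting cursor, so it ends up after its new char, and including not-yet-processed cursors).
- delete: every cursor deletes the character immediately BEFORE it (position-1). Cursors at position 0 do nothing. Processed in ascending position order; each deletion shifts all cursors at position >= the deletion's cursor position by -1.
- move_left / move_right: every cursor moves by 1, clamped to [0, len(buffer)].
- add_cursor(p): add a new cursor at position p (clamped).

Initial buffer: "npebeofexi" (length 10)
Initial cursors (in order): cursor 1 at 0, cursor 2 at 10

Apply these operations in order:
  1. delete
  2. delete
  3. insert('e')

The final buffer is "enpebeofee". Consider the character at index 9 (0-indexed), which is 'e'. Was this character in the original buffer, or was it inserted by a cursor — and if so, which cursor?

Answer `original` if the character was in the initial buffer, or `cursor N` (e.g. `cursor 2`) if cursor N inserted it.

Answer: cursor 2

Derivation:
After op 1 (delete): buffer="npebeofex" (len 9), cursors c1@0 c2@9, authorship .........
After op 2 (delete): buffer="npebeofe" (len 8), cursors c1@0 c2@8, authorship ........
After op 3 (insert('e')): buffer="enpebeofee" (len 10), cursors c1@1 c2@10, authorship 1........2
Authorship (.=original, N=cursor N): 1 . . . . . . . . 2
Index 9: author = 2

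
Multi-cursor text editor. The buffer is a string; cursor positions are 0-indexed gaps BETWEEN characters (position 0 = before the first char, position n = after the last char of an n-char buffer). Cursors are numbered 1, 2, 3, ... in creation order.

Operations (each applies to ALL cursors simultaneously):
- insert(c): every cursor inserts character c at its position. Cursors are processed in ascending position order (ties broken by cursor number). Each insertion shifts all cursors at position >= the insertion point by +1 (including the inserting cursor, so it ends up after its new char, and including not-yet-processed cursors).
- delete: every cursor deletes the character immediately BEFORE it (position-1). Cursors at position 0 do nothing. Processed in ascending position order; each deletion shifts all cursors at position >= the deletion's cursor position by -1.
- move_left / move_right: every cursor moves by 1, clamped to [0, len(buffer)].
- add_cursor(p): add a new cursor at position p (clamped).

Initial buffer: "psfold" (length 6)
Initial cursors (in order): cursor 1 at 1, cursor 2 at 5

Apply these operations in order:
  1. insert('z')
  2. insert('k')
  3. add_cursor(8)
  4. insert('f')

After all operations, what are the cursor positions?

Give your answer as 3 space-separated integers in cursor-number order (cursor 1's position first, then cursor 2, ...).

After op 1 (insert('z')): buffer="pzsfolzd" (len 8), cursors c1@2 c2@7, authorship .1....2.
After op 2 (insert('k')): buffer="pzksfolzkd" (len 10), cursors c1@3 c2@9, authorship .11....22.
After op 3 (add_cursor(8)): buffer="pzksfolzkd" (len 10), cursors c1@3 c3@8 c2@9, authorship .11....22.
After op 4 (insert('f')): buffer="pzkfsfolzfkfd" (len 13), cursors c1@4 c3@10 c2@12, authorship .111....2322.

Answer: 4 12 10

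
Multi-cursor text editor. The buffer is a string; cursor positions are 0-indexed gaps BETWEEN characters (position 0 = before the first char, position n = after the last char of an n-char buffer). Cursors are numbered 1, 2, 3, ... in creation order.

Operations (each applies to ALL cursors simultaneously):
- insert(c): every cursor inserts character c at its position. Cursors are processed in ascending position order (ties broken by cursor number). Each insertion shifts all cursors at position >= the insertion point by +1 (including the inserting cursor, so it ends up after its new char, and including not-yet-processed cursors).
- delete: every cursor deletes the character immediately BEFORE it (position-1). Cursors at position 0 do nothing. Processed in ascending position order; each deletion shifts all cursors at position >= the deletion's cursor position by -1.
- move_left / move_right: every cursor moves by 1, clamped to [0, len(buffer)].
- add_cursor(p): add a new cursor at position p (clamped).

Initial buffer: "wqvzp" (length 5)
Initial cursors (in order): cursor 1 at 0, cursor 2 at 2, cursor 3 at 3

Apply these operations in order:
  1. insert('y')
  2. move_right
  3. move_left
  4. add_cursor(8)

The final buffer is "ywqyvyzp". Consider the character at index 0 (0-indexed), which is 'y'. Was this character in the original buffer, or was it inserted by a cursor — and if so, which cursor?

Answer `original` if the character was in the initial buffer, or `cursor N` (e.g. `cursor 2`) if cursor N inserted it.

Answer: cursor 1

Derivation:
After op 1 (insert('y')): buffer="ywqyvyzp" (len 8), cursors c1@1 c2@4 c3@6, authorship 1..2.3..
After op 2 (move_right): buffer="ywqyvyzp" (len 8), cursors c1@2 c2@5 c3@7, authorship 1..2.3..
After op 3 (move_left): buffer="ywqyvyzp" (len 8), cursors c1@1 c2@4 c3@6, authorship 1..2.3..
After op 4 (add_cursor(8)): buffer="ywqyvyzp" (len 8), cursors c1@1 c2@4 c3@6 c4@8, authorship 1..2.3..
Authorship (.=original, N=cursor N): 1 . . 2 . 3 . .
Index 0: author = 1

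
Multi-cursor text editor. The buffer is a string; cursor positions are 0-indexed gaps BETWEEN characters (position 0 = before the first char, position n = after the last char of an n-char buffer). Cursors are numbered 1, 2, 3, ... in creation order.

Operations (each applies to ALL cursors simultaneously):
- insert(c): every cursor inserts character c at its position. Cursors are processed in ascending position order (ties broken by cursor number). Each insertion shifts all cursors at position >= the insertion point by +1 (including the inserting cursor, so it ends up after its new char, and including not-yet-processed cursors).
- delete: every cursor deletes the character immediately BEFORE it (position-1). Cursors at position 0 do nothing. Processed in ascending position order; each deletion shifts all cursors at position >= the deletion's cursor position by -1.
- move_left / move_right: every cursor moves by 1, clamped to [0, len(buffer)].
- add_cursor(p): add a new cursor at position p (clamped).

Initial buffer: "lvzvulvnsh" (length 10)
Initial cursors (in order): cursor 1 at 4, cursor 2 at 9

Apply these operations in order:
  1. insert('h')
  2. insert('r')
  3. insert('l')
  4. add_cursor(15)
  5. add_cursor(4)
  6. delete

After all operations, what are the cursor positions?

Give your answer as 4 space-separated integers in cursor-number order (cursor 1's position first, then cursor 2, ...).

After op 1 (insert('h')): buffer="lvzvhulvnshh" (len 12), cursors c1@5 c2@11, authorship ....1.....2.
After op 2 (insert('r')): buffer="lvzvhrulvnshrh" (len 14), cursors c1@6 c2@13, authorship ....11.....22.
After op 3 (insert('l')): buffer="lvzvhrlulvnshrlh" (len 16), cursors c1@7 c2@15, authorship ....111.....222.
After op 4 (add_cursor(15)): buffer="lvzvhrlulvnshrlh" (len 16), cursors c1@7 c2@15 c3@15, authorship ....111.....222.
After op 5 (add_cursor(4)): buffer="lvzvhrlulvnshrlh" (len 16), cursors c4@4 c1@7 c2@15 c3@15, authorship ....111.....222.
After op 6 (delete): buffer="lvzhrulvnshh" (len 12), cursors c4@3 c1@5 c2@11 c3@11, authorship ...11.....2.

Answer: 5 11 11 3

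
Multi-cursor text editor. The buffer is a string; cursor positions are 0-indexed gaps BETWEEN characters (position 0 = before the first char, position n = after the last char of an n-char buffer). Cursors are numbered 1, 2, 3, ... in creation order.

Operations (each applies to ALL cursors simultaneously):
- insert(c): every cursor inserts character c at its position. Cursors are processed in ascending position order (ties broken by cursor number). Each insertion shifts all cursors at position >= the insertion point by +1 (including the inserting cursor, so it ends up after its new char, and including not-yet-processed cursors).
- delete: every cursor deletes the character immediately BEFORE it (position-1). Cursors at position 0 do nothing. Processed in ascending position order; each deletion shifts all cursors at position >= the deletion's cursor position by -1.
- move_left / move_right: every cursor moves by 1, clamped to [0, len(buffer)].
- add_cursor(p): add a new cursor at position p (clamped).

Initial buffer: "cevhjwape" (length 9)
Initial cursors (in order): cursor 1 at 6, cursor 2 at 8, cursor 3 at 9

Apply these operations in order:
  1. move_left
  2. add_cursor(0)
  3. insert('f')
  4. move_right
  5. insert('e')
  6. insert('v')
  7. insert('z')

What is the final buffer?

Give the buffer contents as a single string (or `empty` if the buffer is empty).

Answer: fcevzevhjfwevzafpevzfeevz

Derivation:
After op 1 (move_left): buffer="cevhjwape" (len 9), cursors c1@5 c2@7 c3@8, authorship .........
After op 2 (add_cursor(0)): buffer="cevhjwape" (len 9), cursors c4@0 c1@5 c2@7 c3@8, authorship .........
After op 3 (insert('f')): buffer="fcevhjfwafpfe" (len 13), cursors c4@1 c1@7 c2@10 c3@12, authorship 4.....1..2.3.
After op 4 (move_right): buffer="fcevhjfwafpfe" (len 13), cursors c4@2 c1@8 c2@11 c3@13, authorship 4.....1..2.3.
After op 5 (insert('e')): buffer="fceevhjfweafpefee" (len 17), cursors c4@3 c1@10 c2@14 c3@17, authorship 4.4....1.1.2.23.3
After op 6 (insert('v')): buffer="fcevevhjfwevafpevfeev" (len 21), cursors c4@4 c1@12 c2@17 c3@21, authorship 4.44....1.11.2.223.33
After op 7 (insert('z')): buffer="fcevzevhjfwevzafpevzfeevz" (len 25), cursors c4@5 c1@14 c2@20 c3@25, authorship 4.444....1.111.2.2223.333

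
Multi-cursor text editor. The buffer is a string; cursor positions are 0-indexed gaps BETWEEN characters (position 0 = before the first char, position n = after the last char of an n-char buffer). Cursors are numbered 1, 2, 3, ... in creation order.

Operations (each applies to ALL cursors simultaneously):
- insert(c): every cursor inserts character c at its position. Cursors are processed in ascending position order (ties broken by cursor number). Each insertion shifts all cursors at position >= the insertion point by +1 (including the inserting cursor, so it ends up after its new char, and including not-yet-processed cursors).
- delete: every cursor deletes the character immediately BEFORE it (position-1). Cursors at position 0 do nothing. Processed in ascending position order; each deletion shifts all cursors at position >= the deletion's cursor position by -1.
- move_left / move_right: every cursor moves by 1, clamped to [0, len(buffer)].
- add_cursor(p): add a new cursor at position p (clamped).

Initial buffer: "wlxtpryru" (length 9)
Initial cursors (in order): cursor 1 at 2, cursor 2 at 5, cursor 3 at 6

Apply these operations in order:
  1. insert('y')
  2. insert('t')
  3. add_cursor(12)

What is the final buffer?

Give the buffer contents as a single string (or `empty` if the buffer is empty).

After op 1 (insert('y')): buffer="wlyxtpyryyru" (len 12), cursors c1@3 c2@7 c3@9, authorship ..1...2.3...
After op 2 (insert('t')): buffer="wlytxtpytrytyru" (len 15), cursors c1@4 c2@9 c3@12, authorship ..11...22.33...
After op 3 (add_cursor(12)): buffer="wlytxtpytrytyru" (len 15), cursors c1@4 c2@9 c3@12 c4@12, authorship ..11...22.33...

Answer: wlytxtpytrytyru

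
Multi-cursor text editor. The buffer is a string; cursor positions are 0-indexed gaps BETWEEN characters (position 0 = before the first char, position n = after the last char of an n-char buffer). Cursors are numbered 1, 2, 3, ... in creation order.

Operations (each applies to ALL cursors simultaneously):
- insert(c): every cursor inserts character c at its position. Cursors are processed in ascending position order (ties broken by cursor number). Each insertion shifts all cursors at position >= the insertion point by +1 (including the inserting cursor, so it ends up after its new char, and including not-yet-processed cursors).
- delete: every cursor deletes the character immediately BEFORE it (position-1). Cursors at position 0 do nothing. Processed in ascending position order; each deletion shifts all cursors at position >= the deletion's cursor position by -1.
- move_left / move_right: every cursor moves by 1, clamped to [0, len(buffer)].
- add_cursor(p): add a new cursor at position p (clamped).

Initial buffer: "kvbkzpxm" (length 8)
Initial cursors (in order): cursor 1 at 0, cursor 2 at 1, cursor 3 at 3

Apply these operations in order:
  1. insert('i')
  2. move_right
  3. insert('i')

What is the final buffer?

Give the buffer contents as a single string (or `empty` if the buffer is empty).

Answer: ikiivibikizpxm

Derivation:
After op 1 (insert('i')): buffer="ikivbikzpxm" (len 11), cursors c1@1 c2@3 c3@6, authorship 1.2..3.....
After op 2 (move_right): buffer="ikivbikzpxm" (len 11), cursors c1@2 c2@4 c3@7, authorship 1.2..3.....
After op 3 (insert('i')): buffer="ikiivibikizpxm" (len 14), cursors c1@3 c2@6 c3@10, authorship 1.12.2.3.3....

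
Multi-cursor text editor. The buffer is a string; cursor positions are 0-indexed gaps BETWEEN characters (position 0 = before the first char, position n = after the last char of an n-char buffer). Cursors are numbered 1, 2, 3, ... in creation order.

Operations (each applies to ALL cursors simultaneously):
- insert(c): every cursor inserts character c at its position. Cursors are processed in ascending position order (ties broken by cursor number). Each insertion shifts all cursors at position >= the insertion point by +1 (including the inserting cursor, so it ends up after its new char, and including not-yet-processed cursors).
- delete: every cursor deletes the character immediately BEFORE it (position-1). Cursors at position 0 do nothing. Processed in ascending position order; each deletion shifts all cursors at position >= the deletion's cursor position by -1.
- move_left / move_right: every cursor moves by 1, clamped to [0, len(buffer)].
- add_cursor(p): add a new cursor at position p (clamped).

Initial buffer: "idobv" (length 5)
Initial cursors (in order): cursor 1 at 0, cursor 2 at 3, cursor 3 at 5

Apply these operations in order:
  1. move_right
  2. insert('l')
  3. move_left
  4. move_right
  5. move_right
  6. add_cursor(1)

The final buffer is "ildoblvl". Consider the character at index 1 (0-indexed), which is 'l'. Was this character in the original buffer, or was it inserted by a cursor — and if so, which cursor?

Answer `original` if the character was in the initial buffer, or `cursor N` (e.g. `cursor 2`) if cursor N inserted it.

Answer: cursor 1

Derivation:
After op 1 (move_right): buffer="idobv" (len 5), cursors c1@1 c2@4 c3@5, authorship .....
After op 2 (insert('l')): buffer="ildoblvl" (len 8), cursors c1@2 c2@6 c3@8, authorship .1...2.3
After op 3 (move_left): buffer="ildoblvl" (len 8), cursors c1@1 c2@5 c3@7, authorship .1...2.3
After op 4 (move_right): buffer="ildoblvl" (len 8), cursors c1@2 c2@6 c3@8, authorship .1...2.3
After op 5 (move_right): buffer="ildoblvl" (len 8), cursors c1@3 c2@7 c3@8, authorship .1...2.3
After op 6 (add_cursor(1)): buffer="ildoblvl" (len 8), cursors c4@1 c1@3 c2@7 c3@8, authorship .1...2.3
Authorship (.=original, N=cursor N): . 1 . . . 2 . 3
Index 1: author = 1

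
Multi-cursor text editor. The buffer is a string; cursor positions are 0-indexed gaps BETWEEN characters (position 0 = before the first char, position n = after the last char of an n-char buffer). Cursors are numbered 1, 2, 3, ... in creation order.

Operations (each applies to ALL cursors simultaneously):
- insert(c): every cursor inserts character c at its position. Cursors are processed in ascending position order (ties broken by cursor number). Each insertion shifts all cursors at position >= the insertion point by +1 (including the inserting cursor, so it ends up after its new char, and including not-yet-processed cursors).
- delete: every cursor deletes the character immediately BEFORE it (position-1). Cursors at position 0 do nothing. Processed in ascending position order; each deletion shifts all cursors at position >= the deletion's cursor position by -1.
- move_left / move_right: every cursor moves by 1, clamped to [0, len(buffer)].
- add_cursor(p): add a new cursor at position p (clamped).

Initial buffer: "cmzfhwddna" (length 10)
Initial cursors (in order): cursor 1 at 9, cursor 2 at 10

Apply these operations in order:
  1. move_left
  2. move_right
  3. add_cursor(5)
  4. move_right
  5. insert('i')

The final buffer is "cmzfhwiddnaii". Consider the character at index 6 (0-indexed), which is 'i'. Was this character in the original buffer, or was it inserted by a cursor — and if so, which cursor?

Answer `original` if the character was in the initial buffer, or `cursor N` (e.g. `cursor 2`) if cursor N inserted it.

After op 1 (move_left): buffer="cmzfhwddna" (len 10), cursors c1@8 c2@9, authorship ..........
After op 2 (move_right): buffer="cmzfhwddna" (len 10), cursors c1@9 c2@10, authorship ..........
After op 3 (add_cursor(5)): buffer="cmzfhwddna" (len 10), cursors c3@5 c1@9 c2@10, authorship ..........
After op 4 (move_right): buffer="cmzfhwddna" (len 10), cursors c3@6 c1@10 c2@10, authorship ..........
After op 5 (insert('i')): buffer="cmzfhwiddnaii" (len 13), cursors c3@7 c1@13 c2@13, authorship ......3....12
Authorship (.=original, N=cursor N): . . . . . . 3 . . . . 1 2
Index 6: author = 3

Answer: cursor 3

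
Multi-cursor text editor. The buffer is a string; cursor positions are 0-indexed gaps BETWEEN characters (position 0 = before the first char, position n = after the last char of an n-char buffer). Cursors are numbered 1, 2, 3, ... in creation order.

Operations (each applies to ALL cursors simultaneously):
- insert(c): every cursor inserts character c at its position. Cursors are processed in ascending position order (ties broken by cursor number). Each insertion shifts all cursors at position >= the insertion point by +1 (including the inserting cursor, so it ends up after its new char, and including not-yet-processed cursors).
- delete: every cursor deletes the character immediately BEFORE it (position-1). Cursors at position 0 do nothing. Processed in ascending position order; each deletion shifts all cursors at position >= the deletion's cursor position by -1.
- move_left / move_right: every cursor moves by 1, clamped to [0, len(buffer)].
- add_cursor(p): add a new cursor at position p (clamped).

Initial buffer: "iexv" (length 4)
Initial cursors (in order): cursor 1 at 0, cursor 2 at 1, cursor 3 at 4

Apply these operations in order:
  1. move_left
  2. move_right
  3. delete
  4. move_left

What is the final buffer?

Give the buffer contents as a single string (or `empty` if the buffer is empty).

After op 1 (move_left): buffer="iexv" (len 4), cursors c1@0 c2@0 c3@3, authorship ....
After op 2 (move_right): buffer="iexv" (len 4), cursors c1@1 c2@1 c3@4, authorship ....
After op 3 (delete): buffer="ex" (len 2), cursors c1@0 c2@0 c3@2, authorship ..
After op 4 (move_left): buffer="ex" (len 2), cursors c1@0 c2@0 c3@1, authorship ..

Answer: ex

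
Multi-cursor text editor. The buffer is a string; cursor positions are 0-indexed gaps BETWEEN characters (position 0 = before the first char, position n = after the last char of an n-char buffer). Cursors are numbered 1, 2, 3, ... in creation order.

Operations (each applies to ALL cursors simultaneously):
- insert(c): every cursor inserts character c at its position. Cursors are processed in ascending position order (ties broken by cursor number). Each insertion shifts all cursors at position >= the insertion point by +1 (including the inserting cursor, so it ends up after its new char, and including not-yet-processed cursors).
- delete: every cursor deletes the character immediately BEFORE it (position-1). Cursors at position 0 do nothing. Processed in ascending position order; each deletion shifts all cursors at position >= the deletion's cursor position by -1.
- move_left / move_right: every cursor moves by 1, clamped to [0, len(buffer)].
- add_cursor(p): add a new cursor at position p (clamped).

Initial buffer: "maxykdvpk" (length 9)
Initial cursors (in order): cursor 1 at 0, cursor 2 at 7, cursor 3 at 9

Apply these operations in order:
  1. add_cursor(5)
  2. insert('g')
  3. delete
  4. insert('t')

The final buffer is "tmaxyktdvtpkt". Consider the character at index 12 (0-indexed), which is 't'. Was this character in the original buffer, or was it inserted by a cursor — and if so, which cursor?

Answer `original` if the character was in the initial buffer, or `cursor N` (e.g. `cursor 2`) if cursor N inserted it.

After op 1 (add_cursor(5)): buffer="maxykdvpk" (len 9), cursors c1@0 c4@5 c2@7 c3@9, authorship .........
After op 2 (insert('g')): buffer="gmaxykgdvgpkg" (len 13), cursors c1@1 c4@7 c2@10 c3@13, authorship 1.....4..2..3
After op 3 (delete): buffer="maxykdvpk" (len 9), cursors c1@0 c4@5 c2@7 c3@9, authorship .........
After op 4 (insert('t')): buffer="tmaxyktdvtpkt" (len 13), cursors c1@1 c4@7 c2@10 c3@13, authorship 1.....4..2..3
Authorship (.=original, N=cursor N): 1 . . . . . 4 . . 2 . . 3
Index 12: author = 3

Answer: cursor 3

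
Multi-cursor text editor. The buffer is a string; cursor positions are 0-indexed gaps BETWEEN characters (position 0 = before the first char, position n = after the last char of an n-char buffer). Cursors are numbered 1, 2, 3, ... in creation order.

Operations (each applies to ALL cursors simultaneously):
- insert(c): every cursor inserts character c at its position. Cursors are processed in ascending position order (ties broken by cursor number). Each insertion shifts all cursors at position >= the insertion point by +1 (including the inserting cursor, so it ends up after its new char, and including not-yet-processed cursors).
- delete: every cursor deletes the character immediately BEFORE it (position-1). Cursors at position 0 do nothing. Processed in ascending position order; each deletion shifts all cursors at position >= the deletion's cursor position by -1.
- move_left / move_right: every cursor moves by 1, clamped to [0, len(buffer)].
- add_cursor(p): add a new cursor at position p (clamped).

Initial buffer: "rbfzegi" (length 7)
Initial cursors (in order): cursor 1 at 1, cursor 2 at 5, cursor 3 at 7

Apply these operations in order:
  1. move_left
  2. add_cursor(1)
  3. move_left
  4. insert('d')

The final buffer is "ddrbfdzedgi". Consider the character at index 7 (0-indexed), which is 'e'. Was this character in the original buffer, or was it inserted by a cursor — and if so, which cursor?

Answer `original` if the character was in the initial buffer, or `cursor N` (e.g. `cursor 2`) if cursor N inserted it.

After op 1 (move_left): buffer="rbfzegi" (len 7), cursors c1@0 c2@4 c3@6, authorship .......
After op 2 (add_cursor(1)): buffer="rbfzegi" (len 7), cursors c1@0 c4@1 c2@4 c3@6, authorship .......
After op 3 (move_left): buffer="rbfzegi" (len 7), cursors c1@0 c4@0 c2@3 c3@5, authorship .......
After op 4 (insert('d')): buffer="ddrbfdzedgi" (len 11), cursors c1@2 c4@2 c2@6 c3@9, authorship 14...2..3..
Authorship (.=original, N=cursor N): 1 4 . . . 2 . . 3 . .
Index 7: author = original

Answer: original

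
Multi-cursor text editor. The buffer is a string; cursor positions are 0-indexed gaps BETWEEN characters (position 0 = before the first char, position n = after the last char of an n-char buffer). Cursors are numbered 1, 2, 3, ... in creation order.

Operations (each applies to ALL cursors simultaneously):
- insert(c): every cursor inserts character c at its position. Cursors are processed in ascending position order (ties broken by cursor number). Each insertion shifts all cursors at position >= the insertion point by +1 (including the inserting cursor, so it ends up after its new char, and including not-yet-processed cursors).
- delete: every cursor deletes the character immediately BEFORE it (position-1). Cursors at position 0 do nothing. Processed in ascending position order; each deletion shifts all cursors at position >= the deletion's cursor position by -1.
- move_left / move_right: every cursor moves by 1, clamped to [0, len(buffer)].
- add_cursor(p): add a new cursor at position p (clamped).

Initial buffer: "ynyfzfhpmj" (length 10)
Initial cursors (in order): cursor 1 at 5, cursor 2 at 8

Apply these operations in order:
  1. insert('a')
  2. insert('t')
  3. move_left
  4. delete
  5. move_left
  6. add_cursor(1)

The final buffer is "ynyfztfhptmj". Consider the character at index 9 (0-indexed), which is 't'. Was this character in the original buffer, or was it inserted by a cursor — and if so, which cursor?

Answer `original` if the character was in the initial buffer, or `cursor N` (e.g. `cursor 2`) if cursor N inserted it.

Answer: cursor 2

Derivation:
After op 1 (insert('a')): buffer="ynyfzafhpamj" (len 12), cursors c1@6 c2@10, authorship .....1...2..
After op 2 (insert('t')): buffer="ynyfzatfhpatmj" (len 14), cursors c1@7 c2@12, authorship .....11...22..
After op 3 (move_left): buffer="ynyfzatfhpatmj" (len 14), cursors c1@6 c2@11, authorship .....11...22..
After op 4 (delete): buffer="ynyfztfhptmj" (len 12), cursors c1@5 c2@9, authorship .....1...2..
After op 5 (move_left): buffer="ynyfztfhptmj" (len 12), cursors c1@4 c2@8, authorship .....1...2..
After op 6 (add_cursor(1)): buffer="ynyfztfhptmj" (len 12), cursors c3@1 c1@4 c2@8, authorship .....1...2..
Authorship (.=original, N=cursor N): . . . . . 1 . . . 2 . .
Index 9: author = 2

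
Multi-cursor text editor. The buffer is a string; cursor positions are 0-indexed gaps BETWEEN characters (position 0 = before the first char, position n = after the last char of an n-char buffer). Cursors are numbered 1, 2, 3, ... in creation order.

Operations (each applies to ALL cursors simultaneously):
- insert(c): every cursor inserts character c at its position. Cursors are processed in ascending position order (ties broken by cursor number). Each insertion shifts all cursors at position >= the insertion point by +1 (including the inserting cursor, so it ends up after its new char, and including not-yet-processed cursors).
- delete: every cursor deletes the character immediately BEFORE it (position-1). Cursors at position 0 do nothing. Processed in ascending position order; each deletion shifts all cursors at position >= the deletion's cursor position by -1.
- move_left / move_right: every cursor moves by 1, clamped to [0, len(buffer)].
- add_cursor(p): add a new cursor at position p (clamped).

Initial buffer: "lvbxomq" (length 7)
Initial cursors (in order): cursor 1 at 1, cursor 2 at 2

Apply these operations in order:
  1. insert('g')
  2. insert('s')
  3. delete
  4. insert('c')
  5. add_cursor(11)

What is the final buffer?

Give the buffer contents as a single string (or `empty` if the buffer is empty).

Answer: lgcvgcbxomq

Derivation:
After op 1 (insert('g')): buffer="lgvgbxomq" (len 9), cursors c1@2 c2@4, authorship .1.2.....
After op 2 (insert('s')): buffer="lgsvgsbxomq" (len 11), cursors c1@3 c2@6, authorship .11.22.....
After op 3 (delete): buffer="lgvgbxomq" (len 9), cursors c1@2 c2@4, authorship .1.2.....
After op 4 (insert('c')): buffer="lgcvgcbxomq" (len 11), cursors c1@3 c2@6, authorship .11.22.....
After op 5 (add_cursor(11)): buffer="lgcvgcbxomq" (len 11), cursors c1@3 c2@6 c3@11, authorship .11.22.....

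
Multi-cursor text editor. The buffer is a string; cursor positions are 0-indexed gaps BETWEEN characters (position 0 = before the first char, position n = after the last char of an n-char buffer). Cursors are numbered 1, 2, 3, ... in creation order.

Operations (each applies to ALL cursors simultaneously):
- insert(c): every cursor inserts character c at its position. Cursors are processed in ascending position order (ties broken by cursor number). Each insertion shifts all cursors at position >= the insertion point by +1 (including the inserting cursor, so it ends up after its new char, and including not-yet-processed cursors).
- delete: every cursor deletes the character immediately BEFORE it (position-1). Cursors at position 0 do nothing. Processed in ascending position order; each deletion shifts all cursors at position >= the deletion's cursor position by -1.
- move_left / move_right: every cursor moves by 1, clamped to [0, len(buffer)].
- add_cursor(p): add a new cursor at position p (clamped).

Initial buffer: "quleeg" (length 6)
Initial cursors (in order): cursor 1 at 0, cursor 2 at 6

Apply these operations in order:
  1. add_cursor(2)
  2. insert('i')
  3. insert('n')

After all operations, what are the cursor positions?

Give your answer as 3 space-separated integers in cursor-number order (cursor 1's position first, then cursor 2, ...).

After op 1 (add_cursor(2)): buffer="quleeg" (len 6), cursors c1@0 c3@2 c2@6, authorship ......
After op 2 (insert('i')): buffer="iquileegi" (len 9), cursors c1@1 c3@4 c2@9, authorship 1..3....2
After op 3 (insert('n')): buffer="inquinleegin" (len 12), cursors c1@2 c3@6 c2@12, authorship 11..33....22

Answer: 2 12 6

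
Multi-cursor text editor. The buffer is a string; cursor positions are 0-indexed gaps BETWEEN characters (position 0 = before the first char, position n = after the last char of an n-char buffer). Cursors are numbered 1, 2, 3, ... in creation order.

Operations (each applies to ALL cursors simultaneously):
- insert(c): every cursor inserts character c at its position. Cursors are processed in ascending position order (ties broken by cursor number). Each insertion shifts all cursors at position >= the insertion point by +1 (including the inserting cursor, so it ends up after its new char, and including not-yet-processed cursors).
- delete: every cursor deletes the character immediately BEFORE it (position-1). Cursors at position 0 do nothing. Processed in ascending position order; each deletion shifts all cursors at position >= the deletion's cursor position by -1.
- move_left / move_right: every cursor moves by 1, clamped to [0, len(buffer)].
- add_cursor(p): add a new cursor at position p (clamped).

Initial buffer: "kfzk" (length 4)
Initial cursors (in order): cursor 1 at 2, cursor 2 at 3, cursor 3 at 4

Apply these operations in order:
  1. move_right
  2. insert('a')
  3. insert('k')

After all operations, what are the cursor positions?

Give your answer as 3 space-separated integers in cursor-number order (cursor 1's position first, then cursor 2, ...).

After op 1 (move_right): buffer="kfzk" (len 4), cursors c1@3 c2@4 c3@4, authorship ....
After op 2 (insert('a')): buffer="kfzakaa" (len 7), cursors c1@4 c2@7 c3@7, authorship ...1.23
After op 3 (insert('k')): buffer="kfzakkaakk" (len 10), cursors c1@5 c2@10 c3@10, authorship ...11.2323

Answer: 5 10 10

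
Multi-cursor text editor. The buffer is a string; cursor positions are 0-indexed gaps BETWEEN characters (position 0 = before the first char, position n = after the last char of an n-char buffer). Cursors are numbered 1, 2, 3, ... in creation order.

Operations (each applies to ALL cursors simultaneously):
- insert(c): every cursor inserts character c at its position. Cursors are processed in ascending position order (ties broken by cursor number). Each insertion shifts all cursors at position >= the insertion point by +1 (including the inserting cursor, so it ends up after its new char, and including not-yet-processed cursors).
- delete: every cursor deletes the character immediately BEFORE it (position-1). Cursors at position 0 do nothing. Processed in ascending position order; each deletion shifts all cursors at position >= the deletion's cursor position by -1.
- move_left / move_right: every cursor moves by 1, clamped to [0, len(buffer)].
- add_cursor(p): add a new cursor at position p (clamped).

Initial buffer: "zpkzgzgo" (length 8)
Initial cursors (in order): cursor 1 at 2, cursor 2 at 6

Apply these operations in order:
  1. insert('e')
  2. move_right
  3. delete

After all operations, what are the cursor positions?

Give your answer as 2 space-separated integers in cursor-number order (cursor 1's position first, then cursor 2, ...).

Answer: 3 7

Derivation:
After op 1 (insert('e')): buffer="zpekzgzego" (len 10), cursors c1@3 c2@8, authorship ..1....2..
After op 2 (move_right): buffer="zpekzgzego" (len 10), cursors c1@4 c2@9, authorship ..1....2..
After op 3 (delete): buffer="zpezgzeo" (len 8), cursors c1@3 c2@7, authorship ..1...2.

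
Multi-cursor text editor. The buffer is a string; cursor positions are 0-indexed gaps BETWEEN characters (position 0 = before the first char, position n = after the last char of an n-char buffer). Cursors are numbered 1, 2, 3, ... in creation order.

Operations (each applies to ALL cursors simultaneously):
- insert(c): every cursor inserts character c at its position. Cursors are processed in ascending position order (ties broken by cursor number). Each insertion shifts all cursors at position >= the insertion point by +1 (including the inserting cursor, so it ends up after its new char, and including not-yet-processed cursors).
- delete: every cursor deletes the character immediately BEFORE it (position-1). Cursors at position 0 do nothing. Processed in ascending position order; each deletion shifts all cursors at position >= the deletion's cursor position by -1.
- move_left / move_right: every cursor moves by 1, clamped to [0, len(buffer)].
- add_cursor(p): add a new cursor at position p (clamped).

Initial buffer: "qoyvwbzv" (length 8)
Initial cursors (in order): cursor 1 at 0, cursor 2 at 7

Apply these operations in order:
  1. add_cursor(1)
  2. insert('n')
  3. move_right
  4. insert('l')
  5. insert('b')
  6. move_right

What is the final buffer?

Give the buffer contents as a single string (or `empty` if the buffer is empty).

Answer: nqlbnolbyvwbznvlb

Derivation:
After op 1 (add_cursor(1)): buffer="qoyvwbzv" (len 8), cursors c1@0 c3@1 c2@7, authorship ........
After op 2 (insert('n')): buffer="nqnoyvwbznv" (len 11), cursors c1@1 c3@3 c2@10, authorship 1.3......2.
After op 3 (move_right): buffer="nqnoyvwbznv" (len 11), cursors c1@2 c3@4 c2@11, authorship 1.3......2.
After op 4 (insert('l')): buffer="nqlnolyvwbznvl" (len 14), cursors c1@3 c3@6 c2@14, authorship 1.13.3.....2.2
After op 5 (insert('b')): buffer="nqlbnolbyvwbznvlb" (len 17), cursors c1@4 c3@8 c2@17, authorship 1.113.33.....2.22
After op 6 (move_right): buffer="nqlbnolbyvwbznvlb" (len 17), cursors c1@5 c3@9 c2@17, authorship 1.113.33.....2.22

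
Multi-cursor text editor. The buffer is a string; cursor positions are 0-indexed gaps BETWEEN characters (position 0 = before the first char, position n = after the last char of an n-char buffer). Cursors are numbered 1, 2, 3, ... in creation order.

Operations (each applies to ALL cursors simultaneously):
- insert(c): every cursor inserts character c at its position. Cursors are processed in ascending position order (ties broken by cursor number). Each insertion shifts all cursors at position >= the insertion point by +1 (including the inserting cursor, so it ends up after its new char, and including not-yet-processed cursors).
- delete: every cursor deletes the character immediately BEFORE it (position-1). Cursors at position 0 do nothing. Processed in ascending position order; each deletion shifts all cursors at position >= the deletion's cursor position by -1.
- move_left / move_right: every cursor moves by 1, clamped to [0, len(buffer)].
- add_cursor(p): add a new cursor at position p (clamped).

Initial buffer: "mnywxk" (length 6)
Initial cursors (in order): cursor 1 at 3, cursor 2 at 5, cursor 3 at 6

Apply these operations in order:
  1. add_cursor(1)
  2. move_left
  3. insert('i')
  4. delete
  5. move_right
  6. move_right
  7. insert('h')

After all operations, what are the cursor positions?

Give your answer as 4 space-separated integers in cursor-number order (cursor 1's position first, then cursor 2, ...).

Answer: 6 10 10 3

Derivation:
After op 1 (add_cursor(1)): buffer="mnywxk" (len 6), cursors c4@1 c1@3 c2@5 c3@6, authorship ......
After op 2 (move_left): buffer="mnywxk" (len 6), cursors c4@0 c1@2 c2@4 c3@5, authorship ......
After op 3 (insert('i')): buffer="imniywixik" (len 10), cursors c4@1 c1@4 c2@7 c3@9, authorship 4..1..2.3.
After op 4 (delete): buffer="mnywxk" (len 6), cursors c4@0 c1@2 c2@4 c3@5, authorship ......
After op 5 (move_right): buffer="mnywxk" (len 6), cursors c4@1 c1@3 c2@5 c3@6, authorship ......
After op 6 (move_right): buffer="mnywxk" (len 6), cursors c4@2 c1@4 c2@6 c3@6, authorship ......
After op 7 (insert('h')): buffer="mnhywhxkhh" (len 10), cursors c4@3 c1@6 c2@10 c3@10, authorship ..4..1..23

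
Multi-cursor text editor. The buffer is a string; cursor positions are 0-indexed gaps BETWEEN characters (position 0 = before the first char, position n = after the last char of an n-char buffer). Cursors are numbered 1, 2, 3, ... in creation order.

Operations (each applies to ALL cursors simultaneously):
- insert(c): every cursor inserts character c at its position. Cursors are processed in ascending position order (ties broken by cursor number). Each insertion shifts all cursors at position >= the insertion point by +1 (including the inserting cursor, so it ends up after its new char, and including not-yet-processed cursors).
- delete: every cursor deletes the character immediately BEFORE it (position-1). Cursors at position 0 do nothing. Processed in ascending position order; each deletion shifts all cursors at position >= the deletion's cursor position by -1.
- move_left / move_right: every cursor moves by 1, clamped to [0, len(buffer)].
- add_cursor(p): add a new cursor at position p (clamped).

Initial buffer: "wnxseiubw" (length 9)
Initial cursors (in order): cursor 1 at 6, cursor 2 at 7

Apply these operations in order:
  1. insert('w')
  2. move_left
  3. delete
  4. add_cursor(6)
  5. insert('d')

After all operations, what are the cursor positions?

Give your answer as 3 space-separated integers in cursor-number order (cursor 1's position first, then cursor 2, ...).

After op 1 (insert('w')): buffer="wnxseiwuwbw" (len 11), cursors c1@7 c2@9, authorship ......1.2..
After op 2 (move_left): buffer="wnxseiwuwbw" (len 11), cursors c1@6 c2@8, authorship ......1.2..
After op 3 (delete): buffer="wnxsewwbw" (len 9), cursors c1@5 c2@6, authorship .....12..
After op 4 (add_cursor(6)): buffer="wnxsewwbw" (len 9), cursors c1@5 c2@6 c3@6, authorship .....12..
After op 5 (insert('d')): buffer="wnxsedwddwbw" (len 12), cursors c1@6 c2@9 c3@9, authorship .....11232..

Answer: 6 9 9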